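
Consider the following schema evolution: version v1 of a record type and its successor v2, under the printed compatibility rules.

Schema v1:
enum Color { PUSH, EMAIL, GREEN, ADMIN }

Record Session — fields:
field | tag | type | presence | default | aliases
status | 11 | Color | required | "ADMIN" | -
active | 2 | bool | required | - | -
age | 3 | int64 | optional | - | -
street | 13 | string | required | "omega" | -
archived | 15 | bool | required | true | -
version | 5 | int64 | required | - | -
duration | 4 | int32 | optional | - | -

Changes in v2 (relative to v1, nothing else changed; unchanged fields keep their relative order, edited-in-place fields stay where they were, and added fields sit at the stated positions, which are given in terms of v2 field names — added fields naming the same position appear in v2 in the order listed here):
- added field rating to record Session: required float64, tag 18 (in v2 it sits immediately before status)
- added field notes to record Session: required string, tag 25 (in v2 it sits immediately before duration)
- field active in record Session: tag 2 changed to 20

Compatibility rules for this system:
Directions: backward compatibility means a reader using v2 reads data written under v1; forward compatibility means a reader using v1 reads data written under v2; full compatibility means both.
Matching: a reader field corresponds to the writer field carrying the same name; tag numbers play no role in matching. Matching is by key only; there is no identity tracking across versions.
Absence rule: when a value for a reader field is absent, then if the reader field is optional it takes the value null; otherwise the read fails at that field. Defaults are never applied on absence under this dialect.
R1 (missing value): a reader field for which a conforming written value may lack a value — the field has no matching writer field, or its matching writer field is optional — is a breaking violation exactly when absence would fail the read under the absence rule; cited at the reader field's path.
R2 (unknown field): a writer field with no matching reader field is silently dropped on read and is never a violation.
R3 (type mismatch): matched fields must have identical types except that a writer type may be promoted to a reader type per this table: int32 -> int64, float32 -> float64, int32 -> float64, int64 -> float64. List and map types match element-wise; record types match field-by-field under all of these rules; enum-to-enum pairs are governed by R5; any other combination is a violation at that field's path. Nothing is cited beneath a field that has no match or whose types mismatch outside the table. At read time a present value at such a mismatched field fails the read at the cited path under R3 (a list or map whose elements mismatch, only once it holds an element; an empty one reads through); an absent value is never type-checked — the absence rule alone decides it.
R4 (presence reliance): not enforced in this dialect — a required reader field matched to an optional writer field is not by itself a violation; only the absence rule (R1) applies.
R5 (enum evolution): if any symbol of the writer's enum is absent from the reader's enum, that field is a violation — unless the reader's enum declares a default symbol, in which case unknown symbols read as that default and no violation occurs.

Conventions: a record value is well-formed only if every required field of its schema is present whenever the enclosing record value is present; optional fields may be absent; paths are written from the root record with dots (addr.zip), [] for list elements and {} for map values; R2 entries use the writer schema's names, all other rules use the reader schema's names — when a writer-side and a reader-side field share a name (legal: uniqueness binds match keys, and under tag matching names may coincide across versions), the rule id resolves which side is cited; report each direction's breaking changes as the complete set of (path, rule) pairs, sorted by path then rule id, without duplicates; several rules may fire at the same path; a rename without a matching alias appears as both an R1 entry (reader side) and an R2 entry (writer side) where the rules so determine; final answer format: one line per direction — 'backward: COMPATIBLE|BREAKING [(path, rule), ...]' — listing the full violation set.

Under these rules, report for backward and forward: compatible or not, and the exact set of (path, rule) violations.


in Session below, arrows point writer -> reader
backward pass over Session, reader schema v2, writer schema v1:
  no writer field matches reader rating
  status <- status (Color -> Color, writer required)
  active <- active (bool -> bool, writer required)
  age <- age (int64 -> int64, writer optional)
  street <- street (string -> string, writer required)
  archived <- archived (bool -> bool, writer required)
  version <- version (int64 -> int64, writer required)
  no writer field matches reader notes
  duration <- duration (int32 -> int32, writer optional)
  R1 fires at notes
  R1 fires at rating
  => backward: BREAKING (2)
forward pass over Session, reader schema v1, writer schema v2:
  status <- status (Color -> Color, writer required)
  active <- active (bool -> bool, writer required)
  age <- age (int64 -> int64, writer optional)
  street <- street (string -> string, writer required)
  archived <- archived (bool -> bool, writer required)
  version <- version (int64 -> int64, writer required)
  duration <- duration (int32 -> int32, writer optional)
  writer field rating has no reader counterpart
  writer field notes has no reader counterpart
  => forward: COMPATIBLE

backward: BREAKING [(notes, R1), (rating, R1)]; forward: COMPATIBLE []


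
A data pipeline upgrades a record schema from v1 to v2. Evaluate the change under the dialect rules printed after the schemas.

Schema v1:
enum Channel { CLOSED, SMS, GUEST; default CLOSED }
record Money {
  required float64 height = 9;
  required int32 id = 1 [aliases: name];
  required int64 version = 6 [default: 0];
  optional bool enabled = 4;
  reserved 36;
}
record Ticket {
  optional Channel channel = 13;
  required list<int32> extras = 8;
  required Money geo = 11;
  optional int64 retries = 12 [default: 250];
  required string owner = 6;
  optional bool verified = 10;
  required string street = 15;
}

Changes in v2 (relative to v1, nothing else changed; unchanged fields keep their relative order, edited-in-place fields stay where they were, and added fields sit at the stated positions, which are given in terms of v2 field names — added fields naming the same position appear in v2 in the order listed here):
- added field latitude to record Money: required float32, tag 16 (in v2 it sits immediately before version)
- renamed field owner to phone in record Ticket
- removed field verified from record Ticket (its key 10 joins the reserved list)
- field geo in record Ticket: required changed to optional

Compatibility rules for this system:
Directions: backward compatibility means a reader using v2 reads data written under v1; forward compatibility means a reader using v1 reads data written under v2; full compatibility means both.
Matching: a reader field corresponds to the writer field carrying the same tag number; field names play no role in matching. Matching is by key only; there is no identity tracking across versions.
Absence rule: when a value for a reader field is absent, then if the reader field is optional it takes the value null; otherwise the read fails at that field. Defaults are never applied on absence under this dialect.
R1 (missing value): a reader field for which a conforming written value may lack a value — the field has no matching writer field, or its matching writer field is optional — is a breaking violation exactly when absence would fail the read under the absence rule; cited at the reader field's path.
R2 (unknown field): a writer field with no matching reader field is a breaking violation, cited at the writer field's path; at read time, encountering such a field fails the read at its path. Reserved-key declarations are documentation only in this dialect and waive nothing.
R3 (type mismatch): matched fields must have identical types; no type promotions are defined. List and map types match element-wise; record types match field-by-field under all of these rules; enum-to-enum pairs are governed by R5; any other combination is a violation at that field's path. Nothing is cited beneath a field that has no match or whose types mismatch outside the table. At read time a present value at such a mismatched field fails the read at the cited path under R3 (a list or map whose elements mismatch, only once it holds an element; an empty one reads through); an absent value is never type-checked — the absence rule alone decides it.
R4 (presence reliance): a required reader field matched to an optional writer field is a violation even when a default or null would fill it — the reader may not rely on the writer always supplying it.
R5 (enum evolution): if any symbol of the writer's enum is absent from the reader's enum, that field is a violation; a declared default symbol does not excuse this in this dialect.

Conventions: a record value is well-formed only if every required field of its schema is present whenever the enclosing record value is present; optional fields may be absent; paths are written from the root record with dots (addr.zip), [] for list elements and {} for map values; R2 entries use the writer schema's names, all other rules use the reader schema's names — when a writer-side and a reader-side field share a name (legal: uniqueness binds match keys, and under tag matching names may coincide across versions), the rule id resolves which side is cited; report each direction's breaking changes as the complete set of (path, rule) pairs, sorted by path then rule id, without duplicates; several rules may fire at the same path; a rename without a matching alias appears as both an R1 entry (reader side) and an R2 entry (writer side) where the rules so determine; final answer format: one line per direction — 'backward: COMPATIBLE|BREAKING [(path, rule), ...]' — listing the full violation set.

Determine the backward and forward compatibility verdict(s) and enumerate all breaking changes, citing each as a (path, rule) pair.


backward: BREAKING [(geo.latitude, R1), (verified, R2)]; forward: BREAKING [(geo, R1), (geo, R4), (geo.latitude, R2)]

in Ticket below, arrows point writer -> reader
checking backward for Ticket: reader v2 against writer v1:
  channel <- channel (Channel -> Channel, writer optional)
  extras <- extras (list<int32> -> list<int32>, writer required)
  geo <- geo (Money -> Money, writer required)
  retries <- retries (int64 -> int64, writer optional)
  phone <- owner (string -> string, writer required)
  street <- street (string -> string, writer required)
  verified (writer side), unknown to reader
  geo.height <- geo.height (float64 -> float64, writer required)
  geo.id <- geo.id (int32 -> int32, writer required)
  geo.latitude: no writer match
  geo.version <- geo.version (int64 -> int64, writer required)
  geo.enabled <- geo.enabled (bool -> bool, writer optional)
  R1 fires at geo.latitude
  R2 fires at verified
  backward on Ticket therefore BREAKING (2)
checking forward for Ticket: reader v1 against writer v2:
  channel <- channel (Channel -> Channel, writer optional)
  extras <- extras (list<int32> -> list<int32>, writer required)
  geo <- geo (Money -> Money, writer optional)
  retries <- retries (int64 -> int64, writer optional)
  owner <- phone (string -> string, writer required)
  verified: no writer match
  street <- street (string -> string, writer required)
  geo.height <- geo.height (float64 -> float64, writer required)
  geo.id <- geo.id (int32 -> int32, writer required)
  geo.version <- geo.version (int64 -> int64, writer required)
  geo.enabled <- geo.enabled (bool -> bool, writer optional)
  geo.latitude (writer side), unknown to reader
  R1 fires at geo
  R4 fires at geo
  R2 fires at geo.latitude
  forward on Ticket therefore BREAKING (3)


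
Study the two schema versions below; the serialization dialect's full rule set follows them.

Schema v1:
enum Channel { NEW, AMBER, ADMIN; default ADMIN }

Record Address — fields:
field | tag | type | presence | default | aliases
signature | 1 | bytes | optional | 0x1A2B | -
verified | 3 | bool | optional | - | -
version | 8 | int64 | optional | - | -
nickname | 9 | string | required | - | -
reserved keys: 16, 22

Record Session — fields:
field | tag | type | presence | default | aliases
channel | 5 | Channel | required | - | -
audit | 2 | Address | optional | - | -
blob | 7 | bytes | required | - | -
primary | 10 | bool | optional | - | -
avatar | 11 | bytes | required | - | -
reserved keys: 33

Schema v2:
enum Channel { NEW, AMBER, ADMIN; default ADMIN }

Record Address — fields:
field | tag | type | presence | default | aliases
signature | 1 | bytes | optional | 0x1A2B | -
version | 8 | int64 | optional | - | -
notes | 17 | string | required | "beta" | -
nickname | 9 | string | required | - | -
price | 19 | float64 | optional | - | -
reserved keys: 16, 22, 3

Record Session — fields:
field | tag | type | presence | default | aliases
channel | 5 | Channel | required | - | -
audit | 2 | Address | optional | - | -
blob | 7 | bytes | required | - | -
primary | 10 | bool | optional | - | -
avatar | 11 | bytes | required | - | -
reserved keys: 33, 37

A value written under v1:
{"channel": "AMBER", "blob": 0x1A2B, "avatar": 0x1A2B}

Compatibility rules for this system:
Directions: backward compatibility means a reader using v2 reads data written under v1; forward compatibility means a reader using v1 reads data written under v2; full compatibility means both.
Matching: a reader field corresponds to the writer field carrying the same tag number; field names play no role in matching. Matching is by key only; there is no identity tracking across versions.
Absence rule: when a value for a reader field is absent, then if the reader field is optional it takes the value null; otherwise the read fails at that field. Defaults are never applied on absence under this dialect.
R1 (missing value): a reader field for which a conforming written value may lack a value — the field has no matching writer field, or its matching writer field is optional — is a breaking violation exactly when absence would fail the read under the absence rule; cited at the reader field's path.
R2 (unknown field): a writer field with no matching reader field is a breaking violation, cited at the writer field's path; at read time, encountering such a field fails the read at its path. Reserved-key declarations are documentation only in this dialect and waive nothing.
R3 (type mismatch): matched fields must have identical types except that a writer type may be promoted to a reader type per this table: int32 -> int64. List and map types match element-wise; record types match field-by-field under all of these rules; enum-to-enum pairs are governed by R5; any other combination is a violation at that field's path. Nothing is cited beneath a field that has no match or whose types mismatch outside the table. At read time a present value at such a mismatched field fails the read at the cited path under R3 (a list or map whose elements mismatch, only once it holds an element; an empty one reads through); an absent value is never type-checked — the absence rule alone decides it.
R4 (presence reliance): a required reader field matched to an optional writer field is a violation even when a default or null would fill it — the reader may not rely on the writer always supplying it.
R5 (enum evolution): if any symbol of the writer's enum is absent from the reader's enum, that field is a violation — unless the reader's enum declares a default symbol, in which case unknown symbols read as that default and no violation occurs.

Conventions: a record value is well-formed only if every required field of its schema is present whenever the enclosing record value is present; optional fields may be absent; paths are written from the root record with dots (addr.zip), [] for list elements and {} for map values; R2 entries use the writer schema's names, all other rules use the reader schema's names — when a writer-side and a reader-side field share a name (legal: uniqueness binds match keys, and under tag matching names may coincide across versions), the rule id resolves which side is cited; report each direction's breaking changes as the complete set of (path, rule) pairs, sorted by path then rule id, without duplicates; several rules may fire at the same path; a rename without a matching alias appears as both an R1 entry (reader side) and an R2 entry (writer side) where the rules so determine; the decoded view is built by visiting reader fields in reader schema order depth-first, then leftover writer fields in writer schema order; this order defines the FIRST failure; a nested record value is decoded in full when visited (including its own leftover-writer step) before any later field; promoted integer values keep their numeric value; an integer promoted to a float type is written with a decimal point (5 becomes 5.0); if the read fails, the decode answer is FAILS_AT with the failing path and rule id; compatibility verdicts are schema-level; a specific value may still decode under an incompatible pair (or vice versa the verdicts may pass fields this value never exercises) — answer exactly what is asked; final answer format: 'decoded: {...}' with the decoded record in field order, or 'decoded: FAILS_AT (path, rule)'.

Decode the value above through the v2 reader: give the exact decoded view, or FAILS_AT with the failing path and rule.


arrows below run writer -> reader for Session
decoding the Session value with the v2 reader:
  channel := "AMBER"
  audit := null (missing; optional => null)
  blob := 0x1A2B
  primary := null (missing; optional => null)
  avatar := 0x1A2B
  => decoded: {"channel": "AMBER", "audit": null, "blob": 0x1A2B, "primary": null, "avatar": 0x1A2B}
diffs on Session not affecting the asked answer:
  removed field verified from record Address (its key 3 joins the reserved list) -> schema-level compatibility only; this Session value's decode is unchanged
  added field price to record Address: optional float64, tag 19 (in v2 it sits last) -> schema-level compatibility only; this Session value's decode is unchanged
  added field notes to record Address: required string, tag 17, default "beta" (in v2 it sits immediately before nickname) -> schema-level compatibility only; this Session value's decode is unchanged

decoded: {"channel": "AMBER", "audit": null, "blob": 0x1A2B, "primary": null, "avatar": 0x1A2B}


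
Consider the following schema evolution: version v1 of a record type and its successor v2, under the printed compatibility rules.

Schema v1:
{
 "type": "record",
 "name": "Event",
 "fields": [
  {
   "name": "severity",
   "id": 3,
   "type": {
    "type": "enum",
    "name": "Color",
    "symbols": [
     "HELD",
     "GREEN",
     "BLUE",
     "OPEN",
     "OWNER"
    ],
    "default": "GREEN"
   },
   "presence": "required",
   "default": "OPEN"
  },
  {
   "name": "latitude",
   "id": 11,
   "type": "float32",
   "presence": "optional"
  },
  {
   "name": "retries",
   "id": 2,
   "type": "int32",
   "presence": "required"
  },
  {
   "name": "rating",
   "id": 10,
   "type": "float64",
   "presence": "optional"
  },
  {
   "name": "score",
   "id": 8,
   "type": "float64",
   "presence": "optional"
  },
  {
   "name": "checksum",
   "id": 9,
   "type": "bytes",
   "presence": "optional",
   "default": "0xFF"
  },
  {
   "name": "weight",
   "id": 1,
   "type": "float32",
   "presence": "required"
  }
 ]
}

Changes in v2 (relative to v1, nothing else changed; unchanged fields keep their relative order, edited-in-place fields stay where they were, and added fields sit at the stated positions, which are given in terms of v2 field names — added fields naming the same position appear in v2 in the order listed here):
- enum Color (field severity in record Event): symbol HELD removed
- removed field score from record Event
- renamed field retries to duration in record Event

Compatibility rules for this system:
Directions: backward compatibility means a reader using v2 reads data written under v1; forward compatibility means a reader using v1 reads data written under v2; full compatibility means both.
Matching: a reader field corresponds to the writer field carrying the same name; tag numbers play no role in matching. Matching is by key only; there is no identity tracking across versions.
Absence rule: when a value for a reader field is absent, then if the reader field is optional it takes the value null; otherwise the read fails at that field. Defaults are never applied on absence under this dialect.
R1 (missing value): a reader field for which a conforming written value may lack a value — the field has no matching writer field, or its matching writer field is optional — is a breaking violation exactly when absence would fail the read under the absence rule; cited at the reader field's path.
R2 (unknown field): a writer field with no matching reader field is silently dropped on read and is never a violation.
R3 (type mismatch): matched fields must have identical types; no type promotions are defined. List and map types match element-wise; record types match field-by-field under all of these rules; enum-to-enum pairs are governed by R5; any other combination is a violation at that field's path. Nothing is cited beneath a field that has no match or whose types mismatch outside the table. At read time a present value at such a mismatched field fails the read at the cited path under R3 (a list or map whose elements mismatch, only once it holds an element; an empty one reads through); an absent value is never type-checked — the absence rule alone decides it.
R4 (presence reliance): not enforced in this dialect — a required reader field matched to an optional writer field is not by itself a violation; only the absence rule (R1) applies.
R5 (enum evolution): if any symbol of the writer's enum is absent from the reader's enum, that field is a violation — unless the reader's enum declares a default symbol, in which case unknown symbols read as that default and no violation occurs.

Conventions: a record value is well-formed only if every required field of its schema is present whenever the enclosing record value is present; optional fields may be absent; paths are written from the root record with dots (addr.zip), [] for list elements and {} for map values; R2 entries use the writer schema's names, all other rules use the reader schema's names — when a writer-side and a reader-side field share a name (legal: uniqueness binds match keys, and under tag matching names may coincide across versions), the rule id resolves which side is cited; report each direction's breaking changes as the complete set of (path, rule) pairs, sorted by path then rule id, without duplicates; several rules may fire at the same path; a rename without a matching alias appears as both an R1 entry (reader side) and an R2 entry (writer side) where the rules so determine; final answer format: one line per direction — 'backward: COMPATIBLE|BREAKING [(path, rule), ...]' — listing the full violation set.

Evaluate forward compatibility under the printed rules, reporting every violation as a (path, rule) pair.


forward: BREAKING [(retries, R1)]

in Event below, arrows point writer -> reader
forward on Event — v1 reading data written by v2:
  Color -> Color, writer required: severity aligns to severity
  float32 -> float32, writer optional: latitude aligns to latitude
  retries: no writer match
  float64 -> float64, writer optional: rating aligns to rating
  score: no writer match
  bytes -> bytes, writer optional: checksum aligns to checksum
  float32 -> float32, writer required: weight aligns to weight
  duration (writer side), unknown to reader
  breaking: (retries, R1)
  => forward verdict for Event: BREAKING, 1 violation(s)
the rest of the Event diff is inert for this question:
  enum Color (field severity in record Event): symbol HELD removed -> fires no rule on Event, leaving the asked answer as it is
  removed field score from record Event -> fires no rule on Event, leaving the asked answer as it is


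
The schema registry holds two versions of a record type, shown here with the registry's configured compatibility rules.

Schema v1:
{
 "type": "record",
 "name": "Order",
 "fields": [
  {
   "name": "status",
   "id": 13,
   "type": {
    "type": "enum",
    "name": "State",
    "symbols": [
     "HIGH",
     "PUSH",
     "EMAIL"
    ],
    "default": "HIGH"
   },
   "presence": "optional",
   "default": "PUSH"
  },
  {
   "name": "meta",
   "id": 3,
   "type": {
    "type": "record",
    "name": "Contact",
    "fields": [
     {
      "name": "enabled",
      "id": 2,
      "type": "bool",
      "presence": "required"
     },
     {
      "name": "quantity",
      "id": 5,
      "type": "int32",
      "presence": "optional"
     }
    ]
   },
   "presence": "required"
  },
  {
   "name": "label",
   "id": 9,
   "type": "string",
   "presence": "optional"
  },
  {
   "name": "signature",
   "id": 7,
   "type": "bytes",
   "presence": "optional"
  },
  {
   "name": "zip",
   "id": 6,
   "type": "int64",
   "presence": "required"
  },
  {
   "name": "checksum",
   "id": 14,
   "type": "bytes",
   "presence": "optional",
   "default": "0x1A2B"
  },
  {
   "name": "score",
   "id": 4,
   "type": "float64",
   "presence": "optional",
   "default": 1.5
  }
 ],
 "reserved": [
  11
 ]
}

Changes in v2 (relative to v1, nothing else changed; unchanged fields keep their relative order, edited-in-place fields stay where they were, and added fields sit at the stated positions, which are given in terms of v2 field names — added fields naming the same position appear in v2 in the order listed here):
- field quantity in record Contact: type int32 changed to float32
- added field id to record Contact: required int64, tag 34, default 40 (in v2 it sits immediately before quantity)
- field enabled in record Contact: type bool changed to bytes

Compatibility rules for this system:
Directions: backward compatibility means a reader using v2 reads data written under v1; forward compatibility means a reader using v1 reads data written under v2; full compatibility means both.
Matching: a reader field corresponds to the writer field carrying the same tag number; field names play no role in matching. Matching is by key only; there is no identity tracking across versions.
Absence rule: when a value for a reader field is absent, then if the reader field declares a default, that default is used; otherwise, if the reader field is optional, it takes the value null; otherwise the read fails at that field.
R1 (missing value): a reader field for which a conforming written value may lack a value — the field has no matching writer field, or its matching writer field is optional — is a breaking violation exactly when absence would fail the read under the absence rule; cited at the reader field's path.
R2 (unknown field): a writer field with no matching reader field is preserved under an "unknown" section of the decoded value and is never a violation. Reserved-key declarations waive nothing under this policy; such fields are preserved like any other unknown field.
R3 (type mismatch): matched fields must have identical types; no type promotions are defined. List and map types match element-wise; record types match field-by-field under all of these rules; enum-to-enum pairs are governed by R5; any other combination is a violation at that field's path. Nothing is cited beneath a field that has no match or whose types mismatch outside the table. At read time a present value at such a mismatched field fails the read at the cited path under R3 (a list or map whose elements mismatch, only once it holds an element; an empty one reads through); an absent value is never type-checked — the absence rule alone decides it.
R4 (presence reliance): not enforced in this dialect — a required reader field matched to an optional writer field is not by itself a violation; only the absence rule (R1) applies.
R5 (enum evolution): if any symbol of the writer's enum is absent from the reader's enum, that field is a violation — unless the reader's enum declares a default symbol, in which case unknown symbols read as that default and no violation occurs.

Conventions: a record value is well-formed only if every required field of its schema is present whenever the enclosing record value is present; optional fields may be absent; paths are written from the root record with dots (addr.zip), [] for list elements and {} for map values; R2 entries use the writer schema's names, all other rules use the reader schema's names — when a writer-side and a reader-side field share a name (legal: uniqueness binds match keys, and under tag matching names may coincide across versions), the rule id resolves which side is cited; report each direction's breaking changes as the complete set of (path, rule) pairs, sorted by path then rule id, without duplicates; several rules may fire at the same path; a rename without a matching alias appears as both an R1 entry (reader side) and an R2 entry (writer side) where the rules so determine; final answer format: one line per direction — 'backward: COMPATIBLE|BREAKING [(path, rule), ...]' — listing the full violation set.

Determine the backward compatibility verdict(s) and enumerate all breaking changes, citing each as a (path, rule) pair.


the writer's type comes first in each Order pair
backward analysis of Order with v2 as reader and v1 as writer:
  status: State -> State, writer optional; from status
  meta: Contact -> Contact, writer required; from meta
  label: string -> string, writer optional; from label
  signature: bytes -> bytes, writer optional; from signature
  zip: int64 -> int64, writer required; from zip
  checksum: bytes -> bytes, writer optional; from checksum
  score: float64 -> float64, writer optional; from score
  meta.enabled: bool -> bytes, writer required; from meta.enabled
  meta.id has no writer counterpart
  meta.quantity: int32 -> float32, writer optional; from meta.quantity
  breaking: (meta.enabled, R3)
  breaking: (meta.quantity, R3)
  backward on Order therefore BREAKING (2)
ruling out the remaining Order differences:
  added field id to record Contact: required int64, tag 34, default 40 (in v2 it sits immediately before quantity) -> inert for the asked Order verdict: nothing fires

backward: BREAKING [(meta.enabled, R3), (meta.quantity, R3)]


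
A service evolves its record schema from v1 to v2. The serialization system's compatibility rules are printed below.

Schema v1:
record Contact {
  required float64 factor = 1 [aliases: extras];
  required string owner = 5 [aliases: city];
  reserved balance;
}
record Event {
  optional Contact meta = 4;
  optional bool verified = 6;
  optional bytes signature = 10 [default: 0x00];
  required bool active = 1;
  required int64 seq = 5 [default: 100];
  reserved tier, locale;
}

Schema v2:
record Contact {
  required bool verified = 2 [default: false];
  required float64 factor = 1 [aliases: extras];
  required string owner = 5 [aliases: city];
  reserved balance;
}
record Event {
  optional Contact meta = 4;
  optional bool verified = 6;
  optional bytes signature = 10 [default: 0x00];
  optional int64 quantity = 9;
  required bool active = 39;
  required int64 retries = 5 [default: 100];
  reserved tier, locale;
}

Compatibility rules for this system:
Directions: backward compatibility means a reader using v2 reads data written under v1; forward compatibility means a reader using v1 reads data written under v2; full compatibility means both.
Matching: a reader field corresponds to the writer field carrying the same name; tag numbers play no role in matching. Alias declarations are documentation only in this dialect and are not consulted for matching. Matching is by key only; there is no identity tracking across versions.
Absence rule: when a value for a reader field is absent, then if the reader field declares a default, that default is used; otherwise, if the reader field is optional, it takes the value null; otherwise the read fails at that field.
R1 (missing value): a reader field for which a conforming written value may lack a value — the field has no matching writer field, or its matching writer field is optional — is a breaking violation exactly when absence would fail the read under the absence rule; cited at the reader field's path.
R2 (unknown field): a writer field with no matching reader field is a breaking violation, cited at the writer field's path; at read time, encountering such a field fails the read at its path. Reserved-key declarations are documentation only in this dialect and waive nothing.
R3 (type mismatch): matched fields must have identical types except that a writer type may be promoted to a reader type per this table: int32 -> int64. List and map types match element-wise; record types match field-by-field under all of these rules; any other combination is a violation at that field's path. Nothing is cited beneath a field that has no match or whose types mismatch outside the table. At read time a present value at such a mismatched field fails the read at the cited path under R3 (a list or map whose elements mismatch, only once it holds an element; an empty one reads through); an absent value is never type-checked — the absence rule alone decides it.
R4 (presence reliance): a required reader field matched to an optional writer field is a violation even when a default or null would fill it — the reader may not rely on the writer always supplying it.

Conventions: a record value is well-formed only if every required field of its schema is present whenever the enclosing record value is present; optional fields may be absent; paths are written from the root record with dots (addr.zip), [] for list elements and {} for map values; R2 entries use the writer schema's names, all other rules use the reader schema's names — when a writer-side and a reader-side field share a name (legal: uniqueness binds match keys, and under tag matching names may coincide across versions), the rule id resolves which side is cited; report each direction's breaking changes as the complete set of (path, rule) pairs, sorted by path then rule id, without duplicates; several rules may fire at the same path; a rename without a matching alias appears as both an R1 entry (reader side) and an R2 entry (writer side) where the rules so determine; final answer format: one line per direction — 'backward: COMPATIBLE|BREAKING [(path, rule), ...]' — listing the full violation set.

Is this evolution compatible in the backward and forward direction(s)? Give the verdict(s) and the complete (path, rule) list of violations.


backward: BREAKING [(seq, R2)]; forward: BREAKING [(meta.verified, R2), (quantity, R2), (retries, R2)]

the writer's type comes first in each Event pair
backward analysis of Event with v2 as reader and v1 as writer:
  meta <- meta (Contact -> Contact, writer optional)
  verified <- verified (bool -> bool, writer optional)
  signature <- signature (bytes -> bytes, writer optional)
  quantity: no writer-side match
  active <- active (bool -> bool, writer required)
  retries: no writer-side match
  seq (writer side), unknown to reader
  meta.verified: no writer-side match
  meta.factor <- meta.factor (float64 -> float64, writer required)
  meta.owner <- meta.owner (string -> string, writer required)
  breaking: (seq, R2)
  backward on Event therefore BREAKING (1)
forward analysis of Event with v1 as reader and v2 as writer:
  meta <- meta (Contact -> Contact, writer optional)
  verified <- verified (bool -> bool, writer optional)
  signature <- signature (bytes -> bytes, writer optional)
  active <- active (bool -> bool, writer required)
  seq: no writer-side match
  quantity (writer side), unknown to reader
  retries (writer side), unknown to reader
  meta.factor <- meta.factor (float64 -> float64, writer required)
  meta.owner <- meta.owner (string -> string, writer required)
  meta.verified (writer side), unknown to reader
  breaking: (meta.verified, R2)
  breaking: (quantity, R2)
  breaking: (retries, R2)
  forward on Event therefore BREAKING (3)


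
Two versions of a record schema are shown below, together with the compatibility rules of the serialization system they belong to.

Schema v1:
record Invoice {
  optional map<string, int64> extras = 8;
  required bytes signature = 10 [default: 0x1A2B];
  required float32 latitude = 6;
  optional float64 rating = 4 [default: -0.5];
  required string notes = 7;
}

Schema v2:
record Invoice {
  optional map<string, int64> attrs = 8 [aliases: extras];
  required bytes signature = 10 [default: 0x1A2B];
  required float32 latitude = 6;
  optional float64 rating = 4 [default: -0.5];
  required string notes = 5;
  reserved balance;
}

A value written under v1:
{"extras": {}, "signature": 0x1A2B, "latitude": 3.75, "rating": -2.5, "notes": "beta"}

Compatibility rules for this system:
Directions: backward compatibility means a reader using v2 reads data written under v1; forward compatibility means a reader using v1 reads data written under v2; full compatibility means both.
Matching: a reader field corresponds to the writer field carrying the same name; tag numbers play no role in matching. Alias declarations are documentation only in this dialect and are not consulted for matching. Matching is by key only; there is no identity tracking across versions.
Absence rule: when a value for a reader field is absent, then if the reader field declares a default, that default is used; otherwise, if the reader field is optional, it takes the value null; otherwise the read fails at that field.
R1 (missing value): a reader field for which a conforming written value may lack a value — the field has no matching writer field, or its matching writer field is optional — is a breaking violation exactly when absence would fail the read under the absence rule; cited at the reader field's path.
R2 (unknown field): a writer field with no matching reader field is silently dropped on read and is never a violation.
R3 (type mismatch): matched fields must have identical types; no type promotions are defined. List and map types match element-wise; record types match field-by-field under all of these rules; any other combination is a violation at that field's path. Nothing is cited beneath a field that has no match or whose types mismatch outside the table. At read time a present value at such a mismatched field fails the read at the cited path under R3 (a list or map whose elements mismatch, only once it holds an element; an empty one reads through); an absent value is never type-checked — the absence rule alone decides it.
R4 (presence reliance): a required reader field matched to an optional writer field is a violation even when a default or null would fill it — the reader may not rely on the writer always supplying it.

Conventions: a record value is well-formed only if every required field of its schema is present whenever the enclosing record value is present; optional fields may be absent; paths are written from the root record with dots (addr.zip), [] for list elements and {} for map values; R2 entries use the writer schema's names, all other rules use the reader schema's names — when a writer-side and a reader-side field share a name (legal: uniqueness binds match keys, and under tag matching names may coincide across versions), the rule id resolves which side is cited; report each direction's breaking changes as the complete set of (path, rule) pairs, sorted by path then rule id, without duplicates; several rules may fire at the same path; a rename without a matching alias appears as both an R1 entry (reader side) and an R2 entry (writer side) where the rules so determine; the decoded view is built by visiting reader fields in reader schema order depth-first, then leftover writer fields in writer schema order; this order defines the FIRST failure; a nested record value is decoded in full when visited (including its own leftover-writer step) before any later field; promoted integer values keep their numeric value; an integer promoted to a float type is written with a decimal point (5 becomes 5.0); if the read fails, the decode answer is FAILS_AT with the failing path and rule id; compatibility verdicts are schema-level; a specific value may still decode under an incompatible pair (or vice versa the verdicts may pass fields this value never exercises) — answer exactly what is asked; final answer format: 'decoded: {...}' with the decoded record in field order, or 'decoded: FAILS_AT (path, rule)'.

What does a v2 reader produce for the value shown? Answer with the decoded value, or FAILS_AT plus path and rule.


decoded: {"attrs": null, "signature": 0x1A2B, "latitude": 3.75, "rating": -2.5, "notes": "beta"}

arrows below run writer -> reader for Invoice
migrating the Invoice value to v2:
  attrs := null (missing; optional => null)
  signature := 0x1A2B
  latitude := 3.75
  rating := -2.5
  notes := "beta"
  writer extras: no reader field; dropped
  => decoded: {"attrs": null, "signature": 0x1A2B, "latitude": 3.75, "rating": -2.5, "notes": "beta"}
the rest of the Invoice diff is inert for this question:
  field notes in record Invoice: tag 7 changed to 5 -> fires no rule on Invoice under this dialect and leaves the result unchanged
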